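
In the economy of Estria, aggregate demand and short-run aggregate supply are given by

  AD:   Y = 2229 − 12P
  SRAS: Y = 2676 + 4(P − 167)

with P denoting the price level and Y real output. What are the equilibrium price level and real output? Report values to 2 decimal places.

P = 13.81, Y = 2063.25

Write SRAS as Y = 2676 + 4P − 668 = 2008 + 4P.
Set AD = SRAS: 2229 − 12P = 2008 + 4P, so 221 = 16P and P = 13.81.
Substituting into AD, Y = 2229 − 12P = 2063.25.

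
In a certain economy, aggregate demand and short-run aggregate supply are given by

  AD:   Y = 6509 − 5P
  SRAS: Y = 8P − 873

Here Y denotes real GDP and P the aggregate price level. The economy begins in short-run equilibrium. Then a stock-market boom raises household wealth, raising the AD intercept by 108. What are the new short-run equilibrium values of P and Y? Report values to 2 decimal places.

P = 576.15, Y = 3736.23

This is a positive demand shock: AD shifts right.
New AD: Y = 6617 − 5P.
Set AD = SRAS: 6617 − 5P = 8P − 873, so 7490 = 13P and P = 576.15.
Substituting into AD, Y = 3736.23.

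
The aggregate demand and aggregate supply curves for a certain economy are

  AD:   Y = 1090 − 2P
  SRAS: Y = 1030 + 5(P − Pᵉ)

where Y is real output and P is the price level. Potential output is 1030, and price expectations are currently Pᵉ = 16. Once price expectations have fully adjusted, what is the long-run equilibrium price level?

Long-run P = 30

Short run: with Pᵉ = 16, SRAS is Y = 950 + 5P. Setting AD = SRAS gives 140 = 7P, so P = 20 and Y = 1090 − 2·20 = 1050.
Output 1050 is above potential 1030, so over time expected prices rise and SRAS shifts left until Y returns to 1030.
Long run: Y = 1030 on the AD curve gives 1030 = 1090 − 2P, so P = 30.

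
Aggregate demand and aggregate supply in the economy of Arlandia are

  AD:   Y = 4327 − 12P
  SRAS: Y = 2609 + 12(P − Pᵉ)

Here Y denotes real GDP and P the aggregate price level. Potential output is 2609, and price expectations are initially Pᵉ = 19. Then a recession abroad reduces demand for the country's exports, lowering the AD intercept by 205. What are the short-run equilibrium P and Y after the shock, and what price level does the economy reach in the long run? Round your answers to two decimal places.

Short run: P = 72.54, Y = 3251.50. Long run: P = 126.08.

AD shifts left: new AD is Y = 4122 − 12P. With Pᵉ = 19, SRAS is Y = 2381 + 12P.
Short run: 4122 − 12P = 2381 + 12P gives 1741 = 24P, so P = 72.54 and Y = 4122 − 12P = 3251.50.
Y = 3251.50 is above potential 2609; expectations adjust and SRAS shifts left until Y = 2609.
Long run: on the new AD curve, 2609 = 4122 − 12P gives P = 126.08.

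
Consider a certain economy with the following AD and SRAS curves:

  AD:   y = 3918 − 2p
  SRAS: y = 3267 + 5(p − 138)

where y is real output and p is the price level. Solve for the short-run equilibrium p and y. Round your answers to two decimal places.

p = 191.57, y = 3534.86

Write SRAS as y = 3267 + 5p − 690 = 2577 + 5p.
Set AD = SRAS: 3918 − 2p = 2577 + 5p, so 1341 = 7p and p = 191.57.
Substituting into AD, y = 3918 − 2p = 3534.86.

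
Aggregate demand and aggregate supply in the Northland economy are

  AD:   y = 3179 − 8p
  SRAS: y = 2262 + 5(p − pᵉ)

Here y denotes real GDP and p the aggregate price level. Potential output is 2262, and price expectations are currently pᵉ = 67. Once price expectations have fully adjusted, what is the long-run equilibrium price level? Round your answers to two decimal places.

Short run: with pᵉ = 67, SRAS is y = 1927 + 5p. Setting AD = SRAS gives 1252 = 13p, so p = 96.31 and y = 3179 − 8p = 2408.54.
Output 2408.54 is above potential 2262, so over time expected prices rise and SRAS shifts left until y returns to 2262.
Long run: y = 2262 on the AD curve gives 2262 = 3179 − 8p, so p = 114.63.

Long-run p = 114.63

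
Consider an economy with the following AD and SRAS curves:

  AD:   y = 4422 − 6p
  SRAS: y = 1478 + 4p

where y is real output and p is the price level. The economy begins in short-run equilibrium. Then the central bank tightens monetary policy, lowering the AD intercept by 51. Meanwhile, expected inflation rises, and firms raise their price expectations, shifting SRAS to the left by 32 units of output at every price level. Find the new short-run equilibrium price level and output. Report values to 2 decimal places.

After both shocks: AD is y = 4371 − 6p and SRAS is y = 1446 + 4p.
Setting them equal: 2925 = 10p, so p = 292.50.
Substituting into AD, y = 2616.00.

p = 292.50, y = 2616.00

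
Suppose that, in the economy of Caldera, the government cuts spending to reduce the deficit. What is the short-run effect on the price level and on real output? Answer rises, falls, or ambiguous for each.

Price level: falls; output: falls

This is a negative demand shock: AD shifts left.
Moving along the upward-sloping SRAS curve, P falls and Y falls.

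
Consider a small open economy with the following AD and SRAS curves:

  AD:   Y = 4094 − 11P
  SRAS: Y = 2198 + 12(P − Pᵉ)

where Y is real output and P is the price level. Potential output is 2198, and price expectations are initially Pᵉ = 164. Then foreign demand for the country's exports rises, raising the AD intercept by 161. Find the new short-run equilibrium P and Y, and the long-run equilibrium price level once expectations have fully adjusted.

AD shifts right: new AD is Y = 4255 − 11P. With Pᵉ = 164, SRAS is Y = 230 + 12P.
Short run: 4255 − 11P = 230 + 12P gives 4025 = 23P, so P = 175 and Y = 4255 − 11·175 = 2330.
Y = 2330 is above potential 2198; expectations adjust and SRAS shifts left until Y = 2198.
Long run: on the new AD curve, 2198 = 4255 − 11P gives P = 187.

Short run: P = 175, Y = 2330. Long run: P = 187.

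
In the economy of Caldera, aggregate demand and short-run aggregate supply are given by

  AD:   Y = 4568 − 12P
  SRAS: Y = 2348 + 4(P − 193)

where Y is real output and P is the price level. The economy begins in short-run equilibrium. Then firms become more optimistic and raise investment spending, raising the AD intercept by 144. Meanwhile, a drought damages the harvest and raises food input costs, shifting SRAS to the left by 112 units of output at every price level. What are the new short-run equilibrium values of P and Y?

P = 203, Y = 2276

After both shocks: AD is Y = 4712 − 12P and SRAS is Y = 1464 + 4P.
Setting them equal: 3248 = 16P, so P = 203.
Y = 4712 − 12·203 = 2276.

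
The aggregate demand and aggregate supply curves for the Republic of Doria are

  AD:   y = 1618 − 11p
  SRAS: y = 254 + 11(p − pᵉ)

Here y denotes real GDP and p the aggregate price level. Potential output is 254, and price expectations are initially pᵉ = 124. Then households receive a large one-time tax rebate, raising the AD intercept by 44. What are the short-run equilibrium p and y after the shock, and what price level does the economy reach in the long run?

AD shifts right: new AD is y = 1662 − 11p. With pᵉ = 124, SRAS is y = 11p − 1110.
Short run: 1662 − 11p = 11p − 1110 gives 2772 = 22p, so p = 126 and y = 1662 − 11·126 = 276.
y = 276 is above potential 254; expectations adjust and SRAS shifts left until y = 254.
Long run: on the new AD curve, 254 = 1662 − 11p gives p = 128.

Short run: p = 126, y = 276. Long run: p = 128.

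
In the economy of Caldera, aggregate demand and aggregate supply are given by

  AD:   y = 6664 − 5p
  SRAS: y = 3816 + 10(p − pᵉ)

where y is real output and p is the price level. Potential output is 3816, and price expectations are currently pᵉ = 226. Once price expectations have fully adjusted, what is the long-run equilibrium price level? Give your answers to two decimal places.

Short run: with pᵉ = 226, SRAS is y = 1556 + 10p. Setting AD = SRAS gives 5108 = 15p, so p = 340.53 and y = 6664 − 5p = 4961.33.
Output 4961.33 is above potential 3816, so over time expected prices rise and SRAS shifts left until y returns to 3816.
Long run: y = 3816 on the AD curve gives 3816 = 6664 − 5p, so p = 569.60.

Long-run p = 569.60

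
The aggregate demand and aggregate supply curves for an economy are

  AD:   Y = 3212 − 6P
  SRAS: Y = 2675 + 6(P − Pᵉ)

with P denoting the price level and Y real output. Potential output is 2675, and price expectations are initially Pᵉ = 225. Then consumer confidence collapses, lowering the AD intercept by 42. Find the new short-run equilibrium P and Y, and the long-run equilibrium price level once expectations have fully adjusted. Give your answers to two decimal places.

Short run: P = 153.75, Y = 2247.50. Long run: P = 82.50.

AD shifts left: new AD is Y = 3170 − 6P. With Pᵉ = 225, SRAS is Y = 1325 + 6P.
Short run: 3170 − 6P = 1325 + 6P gives 1845 = 12P, so P = 153.75 and Y = 3170 − 6P = 2247.50.
Y = 2247.50 is below potential 2675; expectations adjust and SRAS shifts right until Y = 2675.
Long run: on the new AD curve, 2675 = 3170 − 6P gives P = 82.50.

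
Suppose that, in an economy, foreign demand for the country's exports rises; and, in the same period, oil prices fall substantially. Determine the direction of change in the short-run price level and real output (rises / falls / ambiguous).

Price level: ambiguous; output: rises

The first event is a positive demand shock: AD shifts right, which by itself pushes P up and Y up.
The second is a favourable supply shock: SRAS shifts right, which by itself pushes P down and Y up.
The two shocks push P in opposite directions, so the effect on P is ambiguous. Both shocks push Y up, so Y rises.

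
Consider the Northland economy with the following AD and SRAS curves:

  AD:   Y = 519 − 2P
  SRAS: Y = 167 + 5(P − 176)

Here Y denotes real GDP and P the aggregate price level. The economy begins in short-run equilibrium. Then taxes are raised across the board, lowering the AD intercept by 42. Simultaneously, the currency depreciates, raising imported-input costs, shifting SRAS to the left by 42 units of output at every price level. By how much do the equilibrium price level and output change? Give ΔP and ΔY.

ΔP = +0, ΔY = -42

After both shocks: AD is Y = 477 − 2P and SRAS is Y = 5P − 755.
Setting them equal: 1232 = 7P, so P = 176.
Y = 477 − 2·176 = 125.
Initially P = 176, Y = 167, so ΔP = +0 and ΔY = -42.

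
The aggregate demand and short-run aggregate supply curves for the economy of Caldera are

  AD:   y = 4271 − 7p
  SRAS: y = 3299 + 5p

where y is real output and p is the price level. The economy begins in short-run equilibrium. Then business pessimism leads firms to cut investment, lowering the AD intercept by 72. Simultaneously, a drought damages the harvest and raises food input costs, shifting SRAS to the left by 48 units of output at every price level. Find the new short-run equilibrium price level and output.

p = 79, y = 3646

After both shocks: AD is y = 4199 − 7p and SRAS is y = 3251 + 5p.
Setting them equal: 948 = 12p, so p = 79.
y = 4199 − 7·79 = 3646.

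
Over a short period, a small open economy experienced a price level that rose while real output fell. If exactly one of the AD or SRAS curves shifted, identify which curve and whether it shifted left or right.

P rose and Y fell. An AD shift moves P and Y in the same direction; an SRAS shift moves them in opposite directions.
Here P and Y moved in opposite directions, so the SRAS curve shifted.
Since Y fell, SRAS shifted left.

SRAS shifted left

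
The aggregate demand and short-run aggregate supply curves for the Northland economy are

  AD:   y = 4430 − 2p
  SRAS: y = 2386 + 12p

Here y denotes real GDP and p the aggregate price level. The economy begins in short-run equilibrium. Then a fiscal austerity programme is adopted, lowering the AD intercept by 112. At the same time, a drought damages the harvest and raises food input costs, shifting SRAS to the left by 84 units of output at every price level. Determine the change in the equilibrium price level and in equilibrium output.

Δp = -2, Δy = -108

After both shocks: AD is y = 4318 − 2p and SRAS is y = 2302 + 12p.
Setting them equal: 2016 = 14p, so p = 144.
y = 4318 − 2·144 = 4030.
Initially p = 146, y = 4138, so Δp = -2 and Δy = -108.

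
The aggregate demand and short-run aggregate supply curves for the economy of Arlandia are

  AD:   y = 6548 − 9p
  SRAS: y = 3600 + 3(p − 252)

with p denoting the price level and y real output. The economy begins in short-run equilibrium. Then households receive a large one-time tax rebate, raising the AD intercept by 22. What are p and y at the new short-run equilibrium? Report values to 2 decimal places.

p = 310.50, y = 3775.50

This is a positive demand shock: AD shifts right.
New AD: y = 6570 − 9p.
SRAS can be written y = 2844 + 3p.
Set AD = SRAS: 6570 − 9p = 2844 + 3p, so 3726 = 12p and p = 310.50.
Substituting into AD, y = 3775.50.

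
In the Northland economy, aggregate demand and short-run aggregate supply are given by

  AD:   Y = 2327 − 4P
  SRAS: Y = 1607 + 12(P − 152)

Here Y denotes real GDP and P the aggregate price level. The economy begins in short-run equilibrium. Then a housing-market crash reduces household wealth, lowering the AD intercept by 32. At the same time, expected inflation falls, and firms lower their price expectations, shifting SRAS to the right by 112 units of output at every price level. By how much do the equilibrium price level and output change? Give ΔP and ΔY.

After both shocks: AD is Y = 2295 − 4P and SRAS is Y = 12P − 105.
Setting them equal: 2400 = 16P, so P = 150.
Y = 2295 − 4·150 = 1695.
Initially P = 159, Y = 1691, so ΔP = -9 and ΔY = +4.

ΔP = -9, ΔY = +4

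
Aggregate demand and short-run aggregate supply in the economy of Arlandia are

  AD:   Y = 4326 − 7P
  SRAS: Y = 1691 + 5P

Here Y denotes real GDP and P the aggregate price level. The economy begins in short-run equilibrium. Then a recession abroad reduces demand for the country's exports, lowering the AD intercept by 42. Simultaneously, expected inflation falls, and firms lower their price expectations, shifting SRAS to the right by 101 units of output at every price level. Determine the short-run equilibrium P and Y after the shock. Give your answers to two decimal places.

After both shocks: AD is Y = 4284 − 7P and SRAS is Y = 1792 + 5P.
Setting them equal: 2492 = 12P, so P = 207.67.
Substituting into AD, Y = 2830.33.

P = 207.67, Y = 2830.33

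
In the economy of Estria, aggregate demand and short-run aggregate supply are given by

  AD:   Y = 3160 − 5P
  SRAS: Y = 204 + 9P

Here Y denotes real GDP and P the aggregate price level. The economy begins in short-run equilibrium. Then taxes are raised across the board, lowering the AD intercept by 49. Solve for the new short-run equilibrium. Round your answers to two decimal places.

This is a negative demand shock: AD shifts left.
New AD: Y = 3111 − 5P.
Set AD = SRAS: 3111 − 5P = 204 + 9P, so 2907 = 14P and P = 207.64.
Substituting into AD, Y = 2072.79.

P = 207.64, Y = 2072.79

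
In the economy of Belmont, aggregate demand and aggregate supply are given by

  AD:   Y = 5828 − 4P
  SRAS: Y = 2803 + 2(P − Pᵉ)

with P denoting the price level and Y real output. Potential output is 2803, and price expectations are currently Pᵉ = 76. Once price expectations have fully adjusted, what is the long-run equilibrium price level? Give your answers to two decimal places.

Short run: with Pᵉ = 76, SRAS is Y = 2651 + 2P. Setting AD = SRAS gives 3177 = 6P, so P = 529.50 and Y = 5828 − 4P = 3710.00.
Output 3710.00 is above potential 2803, so over time expected prices rise and SRAS shifts left until Y returns to 2803.
Long run: Y = 2803 on the AD curve gives 2803 = 5828 − 4P, so P = 756.25.

Long-run P = 756.25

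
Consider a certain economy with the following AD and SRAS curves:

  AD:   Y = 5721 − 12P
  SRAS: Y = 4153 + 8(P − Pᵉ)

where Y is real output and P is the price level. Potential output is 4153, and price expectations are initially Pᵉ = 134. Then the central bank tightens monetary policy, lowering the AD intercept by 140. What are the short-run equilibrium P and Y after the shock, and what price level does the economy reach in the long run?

AD shifts left: new AD is Y = 5581 − 12P. With Pᵉ = 134, SRAS is Y = 3081 + 8P.
Short run: 5581 − 12P = 3081 + 8P gives 2500 = 20P, so P = 125 and Y = 5581 − 12·125 = 4081.
Y = 4081 is below potential 4153; expectations adjust and SRAS shifts right until Y = 4153.
Long run: on the new AD curve, 4153 = 5581 − 12P gives P = 119.

Short run: P = 125, Y = 4081. Long run: P = 119.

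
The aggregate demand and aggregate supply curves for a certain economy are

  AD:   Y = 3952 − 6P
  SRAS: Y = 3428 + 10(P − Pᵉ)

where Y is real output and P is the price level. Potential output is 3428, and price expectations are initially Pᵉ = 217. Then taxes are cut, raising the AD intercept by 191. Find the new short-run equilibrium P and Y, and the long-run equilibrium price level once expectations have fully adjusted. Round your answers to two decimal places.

AD shifts right: new AD is Y = 4143 − 6P. With Pᵉ = 217, SRAS is Y = 1258 + 10P.
Short run: 4143 − 6P = 1258 + 10P gives 2885 = 16P, so P = 180.31 and Y = 4143 − 6P = 3061.13.
Y = 3061.13 is below potential 3428; expectations adjust and SRAS shifts right until Y = 3428.
Long run: on the new AD curve, 3428 = 4143 − 6P gives P = 119.17.

Short run: P = 180.31, Y = 3061.13. Long run: P = 119.17.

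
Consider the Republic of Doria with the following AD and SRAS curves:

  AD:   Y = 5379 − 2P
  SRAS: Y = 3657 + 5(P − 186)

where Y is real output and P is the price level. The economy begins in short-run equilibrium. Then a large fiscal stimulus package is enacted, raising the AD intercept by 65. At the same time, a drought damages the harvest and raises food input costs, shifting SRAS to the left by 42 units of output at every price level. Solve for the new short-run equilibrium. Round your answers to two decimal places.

P = 394.14, Y = 4655.71

After both shocks: AD is Y = 5444 − 2P and SRAS is Y = 2685 + 5P.
Setting them equal: 2759 = 7P, so P = 394.14.
Substituting into AD, Y = 4655.71.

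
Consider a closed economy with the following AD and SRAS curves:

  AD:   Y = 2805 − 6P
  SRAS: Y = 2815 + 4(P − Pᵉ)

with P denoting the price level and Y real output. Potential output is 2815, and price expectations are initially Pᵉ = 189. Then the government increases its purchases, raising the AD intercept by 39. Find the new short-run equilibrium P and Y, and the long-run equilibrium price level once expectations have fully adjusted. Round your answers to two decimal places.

AD shifts right: new AD is Y = 2844 − 6P. With Pᵉ = 189, SRAS is Y = 2059 + 4P.
Short run: 2844 − 6P = 2059 + 4P gives 785 = 10P, so P = 78.50 and Y = 2844 − 6P = 2373.00.
Y = 2373.00 is below potential 2815; expectations adjust and SRAS shifts right until Y = 2815.
Long run: on the new AD curve, 2815 = 2844 − 6P gives P = 4.83.

Short run: P = 78.50, Y = 2373.00. Long run: P = 4.83.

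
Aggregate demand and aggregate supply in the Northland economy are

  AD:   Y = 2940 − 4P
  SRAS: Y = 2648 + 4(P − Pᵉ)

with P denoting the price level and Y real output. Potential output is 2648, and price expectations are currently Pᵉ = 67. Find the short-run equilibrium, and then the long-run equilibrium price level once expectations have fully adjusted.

Short run: with Pᵉ = 67, SRAS is Y = 2380 + 4P. Setting AD = SRAS gives 560 = 8P, so P = 70 and Y = 2940 − 4·70 = 2660.
Output 2660 is above potential 2648, so over time expected prices rise and SRAS shifts left until Y returns to 2648.
Long run: Y = 2648 on the AD curve gives 2648 = 2940 − 4P, so P = 73.

Short run: P = 70, Y = 2660. Long run: P = 73.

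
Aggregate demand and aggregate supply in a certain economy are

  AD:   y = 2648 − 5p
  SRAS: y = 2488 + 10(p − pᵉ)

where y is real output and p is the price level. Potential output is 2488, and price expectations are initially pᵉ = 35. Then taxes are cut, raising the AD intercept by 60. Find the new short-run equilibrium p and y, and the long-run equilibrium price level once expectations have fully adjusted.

AD shifts right: new AD is y = 2708 − 5p. With pᵉ = 35, SRAS is y = 2138 + 10p.
Short run: 2708 − 5p = 2138 + 10p gives 570 = 15p, so p = 38 and y = 2708 − 5·38 = 2518.
y = 2518 is above potential 2488; expectations adjust and SRAS shifts left until y = 2488.
Long run: on the new AD curve, 2488 = 2708 − 5p gives p = 44.

Short run: p = 38, y = 2518. Long run: p = 44.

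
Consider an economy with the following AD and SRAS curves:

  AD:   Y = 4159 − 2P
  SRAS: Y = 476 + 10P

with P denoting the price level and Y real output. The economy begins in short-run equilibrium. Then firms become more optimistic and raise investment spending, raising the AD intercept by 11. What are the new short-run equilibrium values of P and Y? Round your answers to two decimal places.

This is a positive demand shock: AD shifts right.
New AD: Y = 4170 − 2P.
Set AD = SRAS: 4170 − 2P = 476 + 10P, so 3694 = 12P and P = 307.83.
Substituting into AD, Y = 3554.33.

P = 307.83, Y = 3554.33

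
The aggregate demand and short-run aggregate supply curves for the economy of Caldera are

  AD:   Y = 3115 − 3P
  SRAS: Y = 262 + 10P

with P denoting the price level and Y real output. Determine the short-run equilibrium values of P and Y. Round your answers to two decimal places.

Set AD = SRAS: 3115 − 3P = 262 + 10P, so 2853 = 13P and P = 219.46.
Substituting into AD, Y = 3115 − 3P = 2456.62.

P = 219.46, Y = 2456.62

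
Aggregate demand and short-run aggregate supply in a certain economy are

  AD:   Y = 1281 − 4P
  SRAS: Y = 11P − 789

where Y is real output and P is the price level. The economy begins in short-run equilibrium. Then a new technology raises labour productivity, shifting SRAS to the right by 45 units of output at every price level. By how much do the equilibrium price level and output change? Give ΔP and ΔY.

This is a positive supply shock: SRAS shifts right.
New SRAS: Y = 11P − 744.
Set AD = SRAS: 1281 − 4P = 11P − 744, so 2025 = 15P and P = 135.
Y = 1281 − 4·135 = 741.
Initially P = 138, Y = 729, so ΔP = -3 and ΔY = +12.

ΔP = -3, ΔY = +12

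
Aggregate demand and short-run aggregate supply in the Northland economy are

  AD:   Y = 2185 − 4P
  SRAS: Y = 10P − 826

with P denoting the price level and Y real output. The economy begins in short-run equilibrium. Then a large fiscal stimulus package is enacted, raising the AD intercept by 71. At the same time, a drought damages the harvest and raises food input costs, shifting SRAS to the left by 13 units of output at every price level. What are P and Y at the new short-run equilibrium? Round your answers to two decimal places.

After both shocks: AD is Y = 2256 − 4P and SRAS is Y = 10P − 839.
Setting them equal: 3095 = 14P, so P = 221.07.
Substituting into AD, Y = 1371.71.

P = 221.07, Y = 1371.71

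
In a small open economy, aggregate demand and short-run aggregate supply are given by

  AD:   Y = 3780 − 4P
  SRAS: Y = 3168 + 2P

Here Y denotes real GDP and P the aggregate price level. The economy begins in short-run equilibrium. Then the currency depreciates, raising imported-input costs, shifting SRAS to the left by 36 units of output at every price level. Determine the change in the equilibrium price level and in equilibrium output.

ΔP = +6, ΔY = -24

This is a negative supply shock: SRAS shifts left.
New SRAS: Y = 3132 + 2P.
Set AD = SRAS: 3780 − 4P = 3132 + 2P, so 648 = 6P and P = 108.
Y = 3780 − 4·108 = 3348.
Initially P = 102, Y = 3372, so ΔP = +6 and ΔY = -24.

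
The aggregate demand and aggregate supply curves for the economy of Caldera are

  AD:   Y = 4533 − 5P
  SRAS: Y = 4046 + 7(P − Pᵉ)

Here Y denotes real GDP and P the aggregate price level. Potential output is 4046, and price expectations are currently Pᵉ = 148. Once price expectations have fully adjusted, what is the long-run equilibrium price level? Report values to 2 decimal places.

Short run: with Pᵉ = 148, SRAS is Y = 3010 + 7P. Setting AD = SRAS gives 1523 = 12P, so P = 126.92 and Y = 4533 − 5P = 3898.42.
Output 3898.42 is below potential 4046, so over time expected prices fall and SRAS shifts right until Y returns to 4046.
Long run: Y = 4046 on the AD curve gives 4046 = 4533 − 5P, so P = 97.40.

Long-run P = 97.40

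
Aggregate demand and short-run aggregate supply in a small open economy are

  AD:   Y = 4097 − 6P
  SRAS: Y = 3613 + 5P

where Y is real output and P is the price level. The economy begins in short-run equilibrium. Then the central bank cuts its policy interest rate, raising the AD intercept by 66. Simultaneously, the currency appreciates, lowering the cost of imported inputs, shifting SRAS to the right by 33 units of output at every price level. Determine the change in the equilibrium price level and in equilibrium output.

ΔP = +3, ΔY = +48

After both shocks: AD is Y = 4163 − 6P and SRAS is Y = 3646 + 5P.
Setting them equal: 517 = 11P, so P = 47.
Y = 4163 − 6·47 = 3881.
Initially P = 44, Y = 3833, so ΔP = +3 and ΔY = +48.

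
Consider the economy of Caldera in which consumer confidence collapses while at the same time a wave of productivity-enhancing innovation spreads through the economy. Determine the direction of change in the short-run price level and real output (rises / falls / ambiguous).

The first event is a negative demand shock: AD shifts left, which by itself pushes P down and Y down.
The second is a favourable supply shock: SRAS shifts right, which by itself pushes P down and Y up.
Both shocks push P down, so P falls. The two shocks push Y in opposite directions, so the effect on Y is ambiguous.

Price level: falls; output: ambiguous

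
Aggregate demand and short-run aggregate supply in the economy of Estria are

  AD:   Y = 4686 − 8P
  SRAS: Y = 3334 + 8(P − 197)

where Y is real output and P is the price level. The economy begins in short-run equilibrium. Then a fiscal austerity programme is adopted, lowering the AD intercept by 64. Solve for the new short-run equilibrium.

This is a negative demand shock: AD shifts left.
New AD: Y = 4622 − 8P.
SRAS can be written Y = 1758 + 8P.
Set AD = SRAS: 4622 − 8P = 1758 + 8P, so 2864 = 16P and P = 179.
Y = 4622 − 8·179 = 3190.

P = 179, Y = 3190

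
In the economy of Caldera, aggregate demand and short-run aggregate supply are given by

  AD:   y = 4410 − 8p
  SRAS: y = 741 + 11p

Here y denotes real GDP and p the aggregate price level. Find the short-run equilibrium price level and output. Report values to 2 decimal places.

Set AD = SRAS: 4410 − 8p = 741 + 11p, so 3669 = 19p and p = 193.11.
Substituting into AD, y = 4410 − 8p = 2865.16.

p = 193.11, y = 2865.16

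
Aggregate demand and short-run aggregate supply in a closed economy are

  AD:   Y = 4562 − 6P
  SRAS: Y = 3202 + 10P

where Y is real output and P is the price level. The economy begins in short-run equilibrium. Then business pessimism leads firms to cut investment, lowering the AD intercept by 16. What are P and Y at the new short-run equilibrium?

P = 84, Y = 4042

This is a negative demand shock: AD shifts left.
New AD: Y = 4546 − 6P.
Set AD = SRAS: 4546 − 6P = 3202 + 10P, so 1344 = 16P and P = 84.
Y = 4546 − 6·84 = 4042.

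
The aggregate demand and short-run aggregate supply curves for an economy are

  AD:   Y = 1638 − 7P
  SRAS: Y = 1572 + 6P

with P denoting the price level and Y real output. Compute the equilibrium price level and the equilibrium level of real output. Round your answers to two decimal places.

Set AD = SRAS: 1638 − 7P = 1572 + 6P, so 66 = 13P and P = 5.08.
Substituting into AD, Y = 1638 − 7P = 1602.46.

P = 5.08, Y = 1602.46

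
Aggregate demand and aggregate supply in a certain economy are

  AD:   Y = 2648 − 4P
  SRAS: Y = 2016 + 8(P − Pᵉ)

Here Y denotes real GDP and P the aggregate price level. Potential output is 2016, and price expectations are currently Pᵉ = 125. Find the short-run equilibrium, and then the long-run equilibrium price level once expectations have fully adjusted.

Short run: with Pᵉ = 125, SRAS is Y = 1016 + 8P. Setting AD = SRAS gives 1632 = 12P, so P = 136 and Y = 2648 − 4·136 = 2104.
Output 2104 is above potential 2016, so over time expected prices rise and SRAS shifts left until Y returns to 2016.
Long run: Y = 2016 on the AD curve gives 2016 = 2648 − 4P, so P = 158.

Short run: P = 136, Y = 2104. Long run: P = 158.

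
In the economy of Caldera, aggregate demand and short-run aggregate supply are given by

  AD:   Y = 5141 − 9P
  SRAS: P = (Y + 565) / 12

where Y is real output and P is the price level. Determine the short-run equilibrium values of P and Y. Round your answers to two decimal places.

P = 271.71, Y = 2695.57

Rearrange SRAS to Y = 12P − 565.
Set AD = SRAS: 5141 − 9P = 12P − 565, so 5706 = 21P and P = 271.71.
Substituting into AD, Y = 5141 − 9P = 2695.57.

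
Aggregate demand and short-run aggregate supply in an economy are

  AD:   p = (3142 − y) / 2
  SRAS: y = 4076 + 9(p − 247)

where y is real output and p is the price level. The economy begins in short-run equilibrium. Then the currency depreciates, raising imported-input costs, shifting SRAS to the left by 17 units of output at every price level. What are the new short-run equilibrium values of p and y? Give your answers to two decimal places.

This is a negative supply shock: SRAS shifts left.
New SRAS: y = 1836 + 9p.
Set AD = SRAS: 3142 − 2p = 1836 + 9p, so 1306 = 11p and p = 118.73.
Substituting into AD, y = 2904.55.

p = 118.73, y = 2904.55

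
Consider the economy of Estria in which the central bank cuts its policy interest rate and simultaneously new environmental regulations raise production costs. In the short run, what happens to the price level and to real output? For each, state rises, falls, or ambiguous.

The first event is a positive demand shock: AD shifts right, which by itself pushes P up and Y up.
The second is an adverse supply shock: SRAS shifts left, which by itself pushes P up and Y down.
Both shocks push P up, so P rises. The two shocks push Y in opposite directions, so the effect on Y is ambiguous.

Price level: rises; output: ambiguous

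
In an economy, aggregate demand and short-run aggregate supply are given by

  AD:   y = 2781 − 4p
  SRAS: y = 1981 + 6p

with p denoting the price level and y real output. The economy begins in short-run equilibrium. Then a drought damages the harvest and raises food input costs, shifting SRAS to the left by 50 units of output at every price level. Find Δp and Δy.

This is a negative supply shock: SRAS shifts left.
New SRAS: y = 1931 + 6p.
Set AD = SRAS: 2781 − 4p = 1931 + 6p, so 850 = 10p and p = 85.
y = 2781 − 4·85 = 2441.
Initially p = 80, y = 2461, so Δp = +5 and Δy = -20.

Δp = +5, Δy = -20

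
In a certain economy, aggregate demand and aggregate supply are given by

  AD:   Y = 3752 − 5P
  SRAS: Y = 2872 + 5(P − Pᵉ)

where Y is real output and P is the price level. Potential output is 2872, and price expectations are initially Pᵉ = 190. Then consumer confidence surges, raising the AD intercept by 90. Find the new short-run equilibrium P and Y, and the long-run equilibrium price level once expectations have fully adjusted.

Short run: P = 192, Y = 2882. Long run: P = 194.

AD shifts right: new AD is Y = 3842 − 5P. With Pᵉ = 190, SRAS is Y = 1922 + 5P.
Short run: 3842 − 5P = 1922 + 5P gives 1920 = 10P, so P = 192 and Y = 3842 − 5·192 = 2882.
Y = 2882 is above potential 2872; expectations adjust and SRAS shifts left until Y = 2872.
Long run: on the new AD curve, 2872 = 3842 − 5P gives P = 194.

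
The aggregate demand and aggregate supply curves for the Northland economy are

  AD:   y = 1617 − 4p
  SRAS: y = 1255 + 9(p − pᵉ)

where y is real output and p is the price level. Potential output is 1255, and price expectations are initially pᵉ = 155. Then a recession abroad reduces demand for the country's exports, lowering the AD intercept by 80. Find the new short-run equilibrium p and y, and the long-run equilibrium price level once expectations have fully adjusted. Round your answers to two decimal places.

AD shifts left: new AD is y = 1537 − 4p. With pᵉ = 155, SRAS is y = 9p − 140.
Short run: 1537 − 4p = 9p − 140 gives 1677 = 13p, so p = 129.00 and y = 1537 − 4p = 1021.00.
y = 1021.00 is below potential 1255; expectations adjust and SRAS shifts right until y = 1255.
Long run: on the new AD curve, 1255 = 1537 − 4p gives p = 70.50.

Short run: p = 129.00, y = 1021.00. Long run: p = 70.50.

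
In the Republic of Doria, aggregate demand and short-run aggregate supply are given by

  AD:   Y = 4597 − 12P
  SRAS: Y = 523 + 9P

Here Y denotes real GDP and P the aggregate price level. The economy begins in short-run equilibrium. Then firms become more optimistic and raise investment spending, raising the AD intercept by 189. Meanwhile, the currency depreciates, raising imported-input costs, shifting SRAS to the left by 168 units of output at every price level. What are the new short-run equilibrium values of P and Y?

P = 211, Y = 2254

After both shocks: AD is Y = 4786 − 12P and SRAS is Y = 355 + 9P.
Setting them equal: 4431 = 21P, so P = 211.
Y = 4786 − 12·211 = 2254.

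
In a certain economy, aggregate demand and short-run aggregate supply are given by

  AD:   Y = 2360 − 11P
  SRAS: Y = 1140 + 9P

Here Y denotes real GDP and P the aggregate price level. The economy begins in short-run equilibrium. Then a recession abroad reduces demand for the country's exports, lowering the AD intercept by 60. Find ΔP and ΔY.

ΔP = -3, ΔY = -27

This is a negative demand shock: AD shifts left.
New AD: Y = 2300 − 11P.
Set AD = SRAS: 2300 − 11P = 1140 + 9P, so 1160 = 20P and P = 58.
Y = 2300 − 11·58 = 1662.
Initially P = 61, Y = 1689, so ΔP = -3 and ΔY = -27.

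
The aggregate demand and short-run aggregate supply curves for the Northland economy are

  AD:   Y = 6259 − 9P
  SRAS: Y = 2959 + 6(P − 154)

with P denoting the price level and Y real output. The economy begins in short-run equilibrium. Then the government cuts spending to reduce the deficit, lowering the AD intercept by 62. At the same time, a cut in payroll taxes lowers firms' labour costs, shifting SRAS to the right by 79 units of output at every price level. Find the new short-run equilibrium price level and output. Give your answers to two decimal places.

P = 272.20, Y = 3747.20

After both shocks: AD is Y = 6197 − 9P and SRAS is Y = 2114 + 6P.
Setting them equal: 4083 = 15P, so P = 272.20.
Substituting into AD, Y = 3747.20.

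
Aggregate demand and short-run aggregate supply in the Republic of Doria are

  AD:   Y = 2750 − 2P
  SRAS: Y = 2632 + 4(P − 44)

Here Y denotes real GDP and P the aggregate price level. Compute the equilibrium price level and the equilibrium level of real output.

P = 49, Y = 2652

Write SRAS as Y = 2632 + 4P − 176 = 2456 + 4P.
Set AD = SRAS: 2750 − 2P = 2456 + 4P, so 294 = 6P and P = 49.
Then Y = 2750 − 2·49 = 2652.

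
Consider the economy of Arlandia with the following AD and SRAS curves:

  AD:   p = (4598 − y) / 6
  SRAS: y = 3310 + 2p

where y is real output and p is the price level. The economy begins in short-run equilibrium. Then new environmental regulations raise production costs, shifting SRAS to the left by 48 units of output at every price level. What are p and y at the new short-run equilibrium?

p = 167, y = 3596

This is a negative supply shock: SRAS shifts left.
New SRAS: y = 3262 + 2p.
Set AD = SRAS: 4598 − 6p = 3262 + 2p, so 1336 = 8p and p = 167.
y = 4598 − 6·167 = 3596.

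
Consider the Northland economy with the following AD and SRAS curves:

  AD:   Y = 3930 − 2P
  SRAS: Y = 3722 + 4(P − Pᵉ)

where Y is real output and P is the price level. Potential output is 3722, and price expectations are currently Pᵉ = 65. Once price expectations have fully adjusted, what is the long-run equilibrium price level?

Long-run P = 104

Short run: with Pᵉ = 65, SRAS is Y = 3462 + 4P. Setting AD = SRAS gives 468 = 6P, so P = 78 and Y = 3930 − 2·78 = 3774.
Output 3774 is above potential 3722, so over time expected prices rise and SRAS shifts left until Y returns to 3722.
Long run: Y = 3722 on the AD curve gives 3722 = 3930 − 2P, so P = 104.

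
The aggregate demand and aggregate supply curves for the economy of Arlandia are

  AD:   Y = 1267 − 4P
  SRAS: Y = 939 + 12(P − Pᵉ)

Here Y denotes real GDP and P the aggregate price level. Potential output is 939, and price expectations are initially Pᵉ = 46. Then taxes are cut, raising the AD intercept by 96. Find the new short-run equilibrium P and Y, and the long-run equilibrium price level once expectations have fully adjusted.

AD shifts right: new AD is Y = 1363 − 4P. With Pᵉ = 46, SRAS is Y = 387 + 12P.
Short run: 1363 − 4P = 387 + 12P gives 976 = 16P, so P = 61 and Y = 1363 − 4·61 = 1119.
Y = 1119 is above potential 939; expectations adjust and SRAS shifts left until Y = 939.
Long run: on the new AD curve, 939 = 1363 − 4P gives P = 106.

Short run: P = 61, Y = 1119. Long run: P = 106.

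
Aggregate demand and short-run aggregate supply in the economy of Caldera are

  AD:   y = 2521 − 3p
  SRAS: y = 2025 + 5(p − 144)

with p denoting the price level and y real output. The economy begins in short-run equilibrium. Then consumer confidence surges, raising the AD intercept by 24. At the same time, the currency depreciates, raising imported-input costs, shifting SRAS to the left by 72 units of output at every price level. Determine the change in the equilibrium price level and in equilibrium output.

After both shocks: AD is y = 2545 − 3p and SRAS is y = 1233 + 5p.
Setting them equal: 1312 = 8p, so p = 164.
y = 2545 − 3·164 = 2053.
Initially p = 152, y = 2065, so Δp = +12 and Δy = -12.

Δp = +12, Δy = -12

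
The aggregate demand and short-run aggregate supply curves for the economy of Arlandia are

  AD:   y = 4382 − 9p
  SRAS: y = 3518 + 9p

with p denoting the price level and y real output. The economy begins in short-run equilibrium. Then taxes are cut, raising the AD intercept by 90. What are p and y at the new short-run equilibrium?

This is a positive demand shock: AD shifts right.
New AD: y = 4472 − 9p.
Set AD = SRAS: 4472 − 9p = 3518 + 9p, so 954 = 18p and p = 53.
y = 4472 − 9·53 = 3995.

p = 53, y = 3995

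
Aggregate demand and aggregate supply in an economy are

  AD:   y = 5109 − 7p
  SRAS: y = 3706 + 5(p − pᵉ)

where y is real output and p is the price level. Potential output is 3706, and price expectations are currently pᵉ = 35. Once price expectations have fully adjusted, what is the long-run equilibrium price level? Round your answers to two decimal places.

Long-run p = 200.43

Short run: with pᵉ = 35, SRAS is y = 3531 + 5p. Setting AD = SRAS gives 1578 = 12p, so p = 131.50 and y = 5109 − 7p = 4188.50.
Output 4188.50 is above potential 3706, so over time expected prices rise and SRAS shifts left until y returns to 3706.
Long run: y = 3706 on the AD curve gives 3706 = 5109 − 7p, so p = 200.43.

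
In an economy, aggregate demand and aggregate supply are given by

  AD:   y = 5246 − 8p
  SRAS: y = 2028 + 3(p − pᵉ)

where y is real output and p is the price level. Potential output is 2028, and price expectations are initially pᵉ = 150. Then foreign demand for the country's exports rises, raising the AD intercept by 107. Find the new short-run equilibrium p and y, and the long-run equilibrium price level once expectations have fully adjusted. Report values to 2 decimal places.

Short run: p = 343.18, y = 2607.55. Long run: p = 415.63.

AD shifts right: new AD is y = 5353 − 8p. With pᵉ = 150, SRAS is y = 1578 + 3p.
Short run: 5353 − 8p = 1578 + 3p gives 3775 = 11p, so p = 343.18 and y = 5353 − 8p = 2607.55.
y = 2607.55 is above potential 2028; expectations adjust and SRAS shifts left until y = 2028.
Long run: on the new AD curve, 2028 = 5353 − 8p gives p = 415.63.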